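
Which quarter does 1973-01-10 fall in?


Month: January (month 1)
Q1: Jan-Mar, Q2: Apr-Jun, Q3: Jul-Sep, Q4: Oct-Dec

Q1


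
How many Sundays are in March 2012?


March 2012 has 31 days
Anchor: Jan 1, 2012. With p = 2012 - 1 = 2011: (p + p//4 - p//100 + p//400) mod 7 = (2011 + 502 - 20 + 5) mod 7 = 2498 mod 7 = 6 -> Sunday (Mon=0 ... Sun=6)
Days before March (Jan-Feb): 60; March 1 index = (6 + 60) mod 7 = 3 -> Thursday
First Sunday is March 4
Sundays: 4, 11, 18, 25

4 Sundays


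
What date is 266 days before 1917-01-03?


Start: 1917-01-03, subtract 266 days
Back 3 days from January 3 reaches December 31, 1916 -> 263 left
December 1916 has 31 days -> back to November 30, 1916 -> 232 left
November 1916 has 30 days -> back to October 31, 1916 -> 202 left
October 1916 has 31 days -> back to September 30, 1916 -> 171 left
September 1916 has 30 days -> back to August 31, 1916 -> 141 left
August 1916 has 31 days -> back to July 31, 1916 -> 110 left
July 1916 has 31 days -> back to June 30, 1916 -> 79 left
June 1916 has 30 days -> back to May 31, 1916 -> 49 left
May 1916 has 31 days -> back to April 30, 1916 -> 18 left
April 1916: 30 - 18 = 12 -> lands on April 12

Result: 1916-04-12


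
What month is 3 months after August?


August is month 8
8 + 3 = 11

November


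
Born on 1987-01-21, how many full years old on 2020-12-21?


Birth: 1987-01-21
Reference: 2020-12-21
Year difference: 2020 - 1987 = 33

33 years old


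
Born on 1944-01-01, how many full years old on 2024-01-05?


Birth: 1944-01-01
Reference: 2024-01-05
Year difference: 2024 - 1944 = 80

80 years old


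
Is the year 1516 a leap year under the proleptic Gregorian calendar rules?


Gregorian leap year rule: divisible by 4, but not by 100, unless also by 400.
1516 is divisible by 4 but not 100 -> leap year

Yes


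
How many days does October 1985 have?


October 1985

31 days


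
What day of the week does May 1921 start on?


Target: May 1, 1921
Anchor: Jan 1, 1921. With p = 1921 - 1 = 1920: (p + p//4 - p//100 + p//400) mod 7 = (1920 + 480 - 19 + 4) mod 7 = 2385 mod 7 = 5 -> Saturday (Mon=0 ... Sun=6)
Days before May (Jan-Apr): 120 days
Weekday index = (5 + 120) mod 7 = 6

Sunday


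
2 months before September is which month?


September is month 9
9 - 2 = 7

July


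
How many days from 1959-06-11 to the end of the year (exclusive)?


Day of year: 162 of 365
Remaining = 365 - 162

203 days


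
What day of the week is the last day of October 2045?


October 2045 has 31 days
Anchor: Jan 1, 2045. With p = 2045 - 1 = 2044: (p + p//4 - p//100 + p//400) mod 7 = (2044 + 511 - 20 + 5) mod 7 = 2540 mod 7 = 6 -> Sunday (Mon=0 ... Sun=6)
Days before October (Jan-Sep): 273; October 1 index = (6 + 273) mod 7 = 6 -> Sunday
Last day offset: 31 - 1 = 30 days
Weekday index = (6 + 30) mod 7 = 1

Tuesday, October 31


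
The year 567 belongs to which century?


Century = (year - 1) // 100 + 1
= (567 - 1) // 100 + 1
= 566 // 100 + 1
= 5 + 1

6th century


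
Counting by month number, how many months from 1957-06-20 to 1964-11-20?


From June 1957 to November 1964
7 years * 12 = 84 months, plus 5 months = 89

89 months


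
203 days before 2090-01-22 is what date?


Start: 2090-01-22, subtract 203 days
Back 22 days from January 22 reaches December 31, 2089 -> 181 left
December 2089 has 31 days -> back to November 30, 2089 -> 150 left
November 2089 has 30 days -> back to October 31, 2089 -> 120 left
October 2089 has 31 days -> back to September 30, 2089 -> 89 left
September 2089 has 30 days -> back to August 31, 2089 -> 59 left
August 2089 has 31 days -> back to July 31, 2089 -> 28 left
July 2089: 31 - 28 = 3 -> lands on July 3

Result: 2089-07-03


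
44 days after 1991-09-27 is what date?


Start: 1991-09-27, add 44 days
September 1991 has 30 days: 30 - 27 = 3 days to September 30 -> 41 left
October 1991 has 31 days -> 10 left
November 1991: 10 <= 30 -> lands on November 10

Result: 1991-11-10


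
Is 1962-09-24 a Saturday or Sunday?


Anchor: Jan 1, 1962. With p = 1962 - 1 = 1961: (p + p//4 - p//100 + p//400) mod 7 = (1961 + 490 - 19 + 4) mod 7 = 2436 mod 7 = 0 -> Monday (Mon=0 ... Sun=6)
Day of year: 267; offset = 266
Weekday index = (0 + 266) mod 7 = 0 -> Monday
Weekend days: Saturday, Sunday

No


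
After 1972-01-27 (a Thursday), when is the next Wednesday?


Current: Thursday
Target: Wednesday
Days ahead: 6

Next Wednesday: 1972-02-02


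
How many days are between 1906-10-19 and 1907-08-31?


From 1906-10-19 to 1907-08-31
1906-10-19: days before October = 31 + 28 + 31 + 30 + 31 + 30 + 31 + 31 + 30 = 273 (1906 is not a leap year); day of year = 273 + 19 = 292
1907-08-31: days before August = 31 + 28 + 31 + 30 + 31 + 30 + 31 = 212 (1907 is not a leap year); day of year = 212 + 31 = 243
Rest of 1906: 365 - 292 = 73
Total = 73 + 243 = 316

316 days


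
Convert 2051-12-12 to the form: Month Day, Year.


ISO 2051-12-12 parses as year=2051, month=12, day=12
Month 12 -> December

December 12, 2051


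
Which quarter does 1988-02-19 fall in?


Month: February (month 2)
Q1: Jan-Mar, Q2: Apr-Jun, Q3: Jul-Sep, Q4: Oct-Dec

Q1


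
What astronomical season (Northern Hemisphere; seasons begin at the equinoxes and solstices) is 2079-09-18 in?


Date: September 18
Astronomical Summer (approx.; exact equinox/solstice day varies by year): June 21 to September 21
September 18 falls within the Summer window

Summer


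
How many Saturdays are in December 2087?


December 2087 has 31 days
Anchor: Jan 1, 2087. With p = 2087 - 1 = 2086: (p + p//4 - p//100 + p//400) mod 7 = (2086 + 521 - 20 + 5) mod 7 = 2592 mod 7 = 2 -> Wednesday (Mon=0 ... Sun=6)
Days before December (Jan-Nov): 334; December 1 index = (2 + 334) mod 7 = 0 -> Monday
First Saturday is December 6
Saturdays: 6, 13, 20, 27

4 Saturdays


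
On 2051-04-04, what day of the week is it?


Date: April 4, 2051
Anchor: Jan 1, 2051. With p = 2051 - 1 = 2050: (p + p//4 - p//100 + p//400) mod 7 = (2050 + 512 - 20 + 5) mod 7 = 2547 mod 7 = 6 -> Sunday (Mon=0 ... Sun=6)
Days before April (Jan-Mar): 90; offset = 90 + 4 - 1 = 93
Weekday index = (6 + 93) mod 7 = 1

Day of the week: Tuesday


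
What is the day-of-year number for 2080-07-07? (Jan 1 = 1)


Date: July 7, 2080
Days in months 1 through 6: 182
Plus 7 days in July

Day of year: 189


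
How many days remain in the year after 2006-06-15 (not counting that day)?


Day of year: 166 of 365
Remaining = 365 - 166

199 days


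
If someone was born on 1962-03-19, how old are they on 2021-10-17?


Birth: 1962-03-19
Reference: 2021-10-17
Year difference: 2021 - 1962 = 59

59 years old


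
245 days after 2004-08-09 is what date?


Start: 2004-08-09, add 245 days
August 2004 has 31 days: 31 - 9 = 22 days to August 31 -> 223 left
September 2004 has 30 days -> 193 left
October 2004 has 31 days -> 162 left
November 2004 has 30 days -> 132 left
December 2004 has 31 days -> 101 left
January 2005 has 31 days -> 70 left
February 2005 has 28 days -> 42 left
March 2005 has 31 days -> 11 left
April 2005: 11 <= 30 -> lands on April 11

Result: 2005-04-11


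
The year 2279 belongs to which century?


Century = (year - 1) // 100 + 1
= (2279 - 1) // 100 + 1
= 2278 // 100 + 1
= 22 + 1

23rd century


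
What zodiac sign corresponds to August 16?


Date: August 16
Conventional tropical zodiac dates: Leo from July 23 onward; Virgo starts August 23
August 16 falls within the Leo range

Leo


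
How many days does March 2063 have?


March 2063

31 days


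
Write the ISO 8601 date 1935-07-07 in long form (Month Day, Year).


ISO 1935-07-07 parses as year=1935, month=07, day=07
Month 7 -> July

July 7, 1935


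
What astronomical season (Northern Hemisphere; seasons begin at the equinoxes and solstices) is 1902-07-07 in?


Date: July 7
Astronomical Summer (approx.; exact equinox/solstice day varies by year): June 21 to September 21
July 7 falls within the Summer window

Summer


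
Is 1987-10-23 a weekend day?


Anchor: Jan 1, 1987. With p = 1987 - 1 = 1986: (p + p//4 - p//100 + p//400) mod 7 = (1986 + 496 - 19 + 4) mod 7 = 2467 mod 7 = 3 -> Thursday (Mon=0 ... Sun=6)
Day of year: 296; offset = 295
Weekday index = (3 + 295) mod 7 = 4 -> Friday
Weekend days: Saturday, Sunday

No


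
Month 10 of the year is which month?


Month 10 of 12

October


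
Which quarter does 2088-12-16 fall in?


Month: December (month 12)
Q1: Jan-Mar, Q2: Apr-Jun, Q3: Jul-Sep, Q4: Oct-Dec

Q4


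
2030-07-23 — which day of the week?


Date: July 23, 2030
Anchor: Jan 1, 2030. With p = 2030 - 1 = 2029: (p + p//4 - p//100 + p//400) mod 7 = (2029 + 507 - 20 + 5) mod 7 = 2521 mod 7 = 1 -> Tuesday (Mon=0 ... Sun=6)
Days before July (Jan-Jun): 181; offset = 181 + 23 - 1 = 203
Weekday index = (1 + 203) mod 7 = 1

Day of the week: Tuesday


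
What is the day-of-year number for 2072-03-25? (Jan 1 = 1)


Date: March 25, 2072
Days in months 1 through 2: 60
Plus 25 days in March

Day of year: 85


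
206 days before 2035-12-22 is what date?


Start: 2035-12-22, subtract 206 days
Back 22 days from December 22 reaches November 30, 2035 -> 184 left
November 2035 has 30 days -> back to October 31, 2035 -> 154 left
October 2035 has 31 days -> back to September 30, 2035 -> 123 left
September 2035 has 30 days -> back to August 31, 2035 -> 93 left
August 2035 has 31 days -> back to July 31, 2035 -> 62 left
July 2035 has 31 days -> back to June 30, 2035 -> 31 left
June 2035 has 30 days -> back to May 31, 2035 -> 1 left
May 2035: 31 - 1 = 30 -> lands on May 30

Result: 2035-05-30


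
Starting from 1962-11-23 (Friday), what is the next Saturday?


Current: Friday
Target: Saturday
Days ahead: 1

Next Saturday: 1962-11-24


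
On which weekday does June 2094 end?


June 2094 has 30 days
Anchor: Jan 1, 2094. With p = 2094 - 1 = 2093: (p + p//4 - p//100 + p//400) mod 7 = (2093 + 523 - 20 + 5) mod 7 = 2601 mod 7 = 4 -> Friday (Mon=0 ... Sun=6)
Days before June (Jan-May): 151; June 1 index = (4 + 151) mod 7 = 1 -> Tuesday
Last day offset: 30 - 1 = 29 days
Weekday index = (1 + 29) mod 7 = 2

Wednesday, June 30


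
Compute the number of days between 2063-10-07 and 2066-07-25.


From 2063-10-07 to 2066-07-25
2063-10-07: days before October = 31 + 28 + 31 + 30 + 31 + 30 + 31 + 31 + 30 = 273 (2063 is not a leap year); day of year = 273 + 7 = 280
2066-07-25: days before July = 31 + 28 + 31 + 30 + 31 + 30 = 181 (2066 is not a leap year); day of year = 181 + 25 = 206
Rest of 2063: 365 - 280 = 85
Full years 2064 (366), 2065 (365): 731
Total = 85 + 731 + 206 = 1022

1022 days


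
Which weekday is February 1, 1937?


Target: February 1, 1937
Anchor: Jan 1, 1937. With p = 1937 - 1 = 1936: (p + p//4 - p//100 + p//400) mod 7 = (1936 + 484 - 19 + 4) mod 7 = 2405 mod 7 = 4 -> Friday (Mon=0 ... Sun=6)
Days before February (Jan): 31 days
Weekday index = (4 + 31) mod 7 = 0

Monday


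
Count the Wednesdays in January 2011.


January 2011 has 31 days
Anchor: Jan 1, 2011. With p = 2011 - 1 = 2010: (p + p//4 - p//100 + p//400) mod 7 = (2010 + 502 - 20 + 5) mod 7 = 2497 mod 7 = 5 -> Saturday (Mon=0 ... Sun=6)
January 1 is the anchor itself -> Saturday
First Wednesday is January 5
Wednesdays: 5, 12, 19, 26

4 Wednesdays


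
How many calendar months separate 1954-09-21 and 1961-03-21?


From September 1954 to March 1961
7 years * 12 = 84 months, minus 6 months = 78

78 months


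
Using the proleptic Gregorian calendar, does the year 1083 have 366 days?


Gregorian leap year rule: divisible by 4, but not by 100, unless also by 400.
1083 is not divisible by 4 -> not a leap year

No


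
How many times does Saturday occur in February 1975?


February 1975 has 28 days
Anchor: Jan 1, 1975. With p = 1975 - 1 = 1974: (p + p//4 - p//100 + p//400) mod 7 = (1974 + 493 - 19 + 4) mod 7 = 2452 mod 7 = 2 -> Wednesday (Mon=0 ... Sun=6)
Days before February (Jan): 31; February 1 index = (2 + 31) mod 7 = 5 -> Saturday
First Saturday is February 1
Saturdays: 1, 8, 15, 22

4 Saturdays


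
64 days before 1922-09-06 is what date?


Start: 1922-09-06, subtract 64 days
Back 6 days from September 6 reaches August 31, 1922 -> 58 left
August 1922 has 31 days -> back to July 31, 1922 -> 27 left
July 1922: 31 - 27 = 4 -> lands on July 4

Result: 1922-07-04


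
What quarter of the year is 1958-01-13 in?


Month: January (month 1)
Q1: Jan-Mar, Q2: Apr-Jun, Q3: Jul-Sep, Q4: Oct-Dec

Q1


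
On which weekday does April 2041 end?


April 2041 has 30 days
Anchor: Jan 1, 2041. With p = 2041 - 1 = 2040: (p + p//4 - p//100 + p//400) mod 7 = (2040 + 510 - 20 + 5) mod 7 = 2535 mod 7 = 1 -> Tuesday (Mon=0 ... Sun=6)
Days before April (Jan-Mar): 90; April 1 index = (1 + 90) mod 7 = 0 -> Monday
Last day offset: 30 - 1 = 29 days
Weekday index = (0 + 29) mod 7 = 1

Tuesday, April 30


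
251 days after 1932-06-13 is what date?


Start: 1932-06-13, add 251 days
June 1932 has 30 days: 30 - 13 = 17 days to June 30 -> 234 left
July 1932 has 31 days -> 203 left
August 1932 has 31 days -> 172 left
September 1932 has 30 days -> 142 left
October 1932 has 31 days -> 111 left
November 1932 has 30 days -> 81 left
December 1932 has 31 days -> 50 left
January 1933 has 31 days -> 19 left
February 1933: 19 <= 28 -> lands on February 19

Result: 1933-02-19


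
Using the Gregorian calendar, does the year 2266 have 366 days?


Gregorian leap year rule: divisible by 4, but not by 100, unless also by 400.
2266 is not divisible by 4 -> not a leap year

No


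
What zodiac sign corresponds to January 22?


Date: January 22
Conventional tropical zodiac dates: Aquarius from January 20 onward; Pisces starts February 19
January 22 falls within the Aquarius range

Aquarius


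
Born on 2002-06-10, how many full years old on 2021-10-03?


Birth: 2002-06-10
Reference: 2021-10-03
Year difference: 2021 - 2002 = 19

19 years old


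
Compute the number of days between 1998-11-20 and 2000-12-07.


From 1998-11-20 to 2000-12-07
1998-11-20: days before November = 31 + 28 + 31 + 30 + 31 + 30 + 31 + 31 + 30 + 31 = 304 (1998 is not a leap year); day of year = 304 + 20 = 324
2000-12-07: days before December = 31 + 29 + 31 + 30 + 31 + 30 + 31 + 31 + 30 + 31 + 30 = 335 (2000 is a leap year); day of year = 335 + 7 = 342
Rest of 1998: 365 - 324 = 41
Full years 1999 (365): 365
Total = 41 + 365 + 342 = 748

748 days


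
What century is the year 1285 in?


Century = (year - 1) // 100 + 1
= (1285 - 1) // 100 + 1
= 1284 // 100 + 1
= 12 + 1

13th century


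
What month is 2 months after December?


December is month 12
12 + 2 = 14; wrap: 14 - 12 = 2

February


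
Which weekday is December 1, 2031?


Target: December 1, 2031
Anchor: Jan 1, 2031. With p = 2031 - 1 = 2030: (p + p//4 - p//100 + p//400) mod 7 = (2030 + 507 - 20 + 5) mod 7 = 2522 mod 7 = 2 -> Wednesday (Mon=0 ... Sun=6)
Days before December (Jan-Nov): 334 days
Weekday index = (2 + 334) mod 7 = 0

Monday


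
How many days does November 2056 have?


November 2056

30 days


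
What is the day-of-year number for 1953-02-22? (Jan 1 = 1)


Date: February 22, 1953
Days in months 1 through 1: 31
Plus 22 days in February

Day of year: 53


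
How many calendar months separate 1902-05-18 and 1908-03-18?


From May 1902 to March 1908
6 years * 12 = 72 months, minus 2 months = 70

70 months


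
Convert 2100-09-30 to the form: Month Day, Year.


ISO 2100-09-30 parses as year=2100, month=09, day=30
Month 9 -> September

September 30, 2100


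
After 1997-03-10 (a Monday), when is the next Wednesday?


Current: Monday
Target: Wednesday
Days ahead: 2

Next Wednesday: 1997-03-12


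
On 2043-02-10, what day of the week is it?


Date: February 10, 2043
Anchor: Jan 1, 2043. With p = 2043 - 1 = 2042: (p + p//4 - p//100 + p//400) mod 7 = (2042 + 510 - 20 + 5) mod 7 = 2537 mod 7 = 3 -> Thursday (Mon=0 ... Sun=6)
Days before February (Jan): 31; offset = 31 + 10 - 1 = 40
Weekday index = (3 + 40) mod 7 = 1

Day of the week: Tuesday


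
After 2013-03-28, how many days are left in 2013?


Day of year: 87 of 365
Remaining = 365 - 87

278 days


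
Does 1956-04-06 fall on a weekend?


Anchor: Jan 1, 1956. With p = 1956 - 1 = 1955: (p + p//4 - p//100 + p//400) mod 7 = (1955 + 488 - 19 + 4) mod 7 = 2428 mod 7 = 6 -> Sunday (Mon=0 ... Sun=6)
Day of year: 97; offset = 96
Weekday index = (6 + 96) mod 7 = 4 -> Friday
Weekend days: Saturday, Sunday

No


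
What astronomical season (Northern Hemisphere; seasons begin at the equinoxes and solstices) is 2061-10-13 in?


Date: October 13
Astronomical Autumn (approx.; exact equinox/solstice day varies by year): September 22 to December 20
October 13 falls within the Autumn window

Autumn


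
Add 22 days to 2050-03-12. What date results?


Start: 2050-03-12, add 22 days
March 2050 has 31 days: 31 - 12 = 19 days to March 31 -> 3 left
April 2050: 3 <= 30 -> lands on April 3

Result: 2050-04-03


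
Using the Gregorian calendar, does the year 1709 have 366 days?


Gregorian leap year rule: divisible by 4, but not by 100, unless also by 400.
1709 is not divisible by 4 -> not a leap year

No


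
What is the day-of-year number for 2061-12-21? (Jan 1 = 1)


Date: December 21, 2061
Days in months 1 through 11: 334
Plus 21 days in December

Day of year: 355


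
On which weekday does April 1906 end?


April 1906 has 30 days
Anchor: Jan 1, 1906. With p = 1906 - 1 = 1905: (p + p//4 - p//100 + p//400) mod 7 = (1905 + 476 - 19 + 4) mod 7 = 2366 mod 7 = 0 -> Monday (Mon=0 ... Sun=6)
Days before April (Jan-Mar): 90; April 1 index = (0 + 90) mod 7 = 6 -> Sunday
Last day offset: 30 - 1 = 29 days
Weekday index = (6 + 29) mod 7 = 0

Monday, April 30


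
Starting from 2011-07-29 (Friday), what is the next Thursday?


Current: Friday
Target: Thursday
Days ahead: 6

Next Thursday: 2011-08-04


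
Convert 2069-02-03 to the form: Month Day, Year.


ISO 2069-02-03 parses as year=2069, month=02, day=03
Month 2 -> February

February 3, 2069


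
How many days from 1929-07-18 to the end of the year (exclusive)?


Day of year: 199 of 365
Remaining = 365 - 199

166 days


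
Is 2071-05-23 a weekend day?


Anchor: Jan 1, 2071. With p = 2071 - 1 = 2070: (p + p//4 - p//100 + p//400) mod 7 = (2070 + 517 - 20 + 5) mod 7 = 2572 mod 7 = 3 -> Thursday (Mon=0 ... Sun=6)
Day of year: 143; offset = 142
Weekday index = (3 + 142) mod 7 = 5 -> Saturday
Weekend days: Saturday, Sunday

Yes


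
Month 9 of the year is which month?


Month 9 of 12

September


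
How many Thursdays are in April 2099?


April 2099 has 30 days
Anchor: Jan 1, 2099. With p = 2099 - 1 = 2098: (p + p//4 - p//100 + p//400) mod 7 = (2098 + 524 - 20 + 5) mod 7 = 2607 mod 7 = 3 -> Thursday (Mon=0 ... Sun=6)
Days before April (Jan-Mar): 90; April 1 index = (3 + 90) mod 7 = 2 -> Wednesday
First Thursday is April 2
Thursdays: 2, 9, 16, 23, 30

5 Thursdays


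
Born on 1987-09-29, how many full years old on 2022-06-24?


Birth: 1987-09-29
Reference: 2022-06-24
Year difference: 2022 - 1987 = 35
Birthday not yet reached in 2022, subtract 1

34 years old


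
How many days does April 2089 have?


April 2089

30 days


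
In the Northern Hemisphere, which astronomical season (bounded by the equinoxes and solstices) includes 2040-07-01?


Date: July 1
Astronomical Summer (approx.; exact equinox/solstice day varies by year): June 21 to September 21
July 1 falls within the Summer window

Summer


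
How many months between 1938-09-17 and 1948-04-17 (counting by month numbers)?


From September 1938 to April 1948
10 years * 12 = 120 months, minus 5 months = 115

115 months


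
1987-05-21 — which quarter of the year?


Month: May (month 5)
Q1: Jan-Mar, Q2: Apr-Jun, Q3: Jul-Sep, Q4: Oct-Dec

Q2


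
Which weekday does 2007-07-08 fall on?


Date: July 8, 2007
Anchor: Jan 1, 2007. With p = 2007 - 1 = 2006: (p + p//4 - p//100 + p//400) mod 7 = (2006 + 501 - 20 + 5) mod 7 = 2492 mod 7 = 0 -> Monday (Mon=0 ... Sun=6)
Days before July (Jan-Jun): 181; offset = 181 + 8 - 1 = 188
Weekday index = (0 + 188) mod 7 = 6

Day of the week: Sunday


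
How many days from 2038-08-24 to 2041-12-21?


From 2038-08-24 to 2041-12-21
2038-08-24: days before August = 31 + 28 + 31 + 30 + 31 + 30 + 31 = 212 (2038 is not a leap year); day of year = 212 + 24 = 236
2041-12-21: days before December = 31 + 28 + 31 + 30 + 31 + 30 + 31 + 31 + 30 + 31 + 30 = 334 (2041 is not a leap year); day of year = 334 + 21 = 355
Rest of 2038: 365 - 236 = 129
Full years 2039 (365), 2040 (366): 731
Total = 129 + 731 + 355 = 1215

1215 days


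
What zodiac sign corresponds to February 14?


Date: February 14
Conventional tropical zodiac dates: Aquarius from January 20 onward; Pisces starts February 19
February 14 falls within the Aquarius range

Aquarius


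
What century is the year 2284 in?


Century = (year - 1) // 100 + 1
= (2284 - 1) // 100 + 1
= 2283 // 100 + 1
= 22 + 1

23rd century


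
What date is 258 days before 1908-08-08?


Start: 1908-08-08, subtract 258 days
Back 8 days from August 8 reaches July 31, 1908 -> 250 left
July 1908 has 31 days -> back to June 30, 1908 -> 219 left
June 1908 has 30 days -> back to May 31, 1908 -> 189 left
May 1908 has 31 days -> back to April 30, 1908 -> 158 left
April 1908 has 30 days -> back to March 31, 1908 -> 128 left
March 1908 has 31 days -> back to February 29, 1908 -> 97 left
February 1908 has 29 days -> back to January 31, 1908 -> 68 left
January 1908 has 31 days -> back to December 31, 1907 -> 37 left
December 1907 has 31 days -> back to November 30, 1907 -> 6 left
November 1907: 30 - 6 = 24 -> lands on November 24

Result: 1907-11-24


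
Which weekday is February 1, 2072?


Target: February 1, 2072
Anchor: Jan 1, 2072. With p = 2072 - 1 = 2071: (p + p//4 - p//100 + p//400) mod 7 = (2071 + 517 - 20 + 5) mod 7 = 2573 mod 7 = 4 -> Friday (Mon=0 ... Sun=6)
Days before February (Jan): 31 days
Weekday index = (4 + 31) mod 7 = 0

Monday


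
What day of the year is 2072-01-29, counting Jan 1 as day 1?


Date: January 29, 2072
No months before January
Plus 29 days in January

Day of year: 29


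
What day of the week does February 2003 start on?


Target: February 1, 2003
Anchor: Jan 1, 2003. With p = 2003 - 1 = 2002: (p + p//4 - p//100 + p//400) mod 7 = (2002 + 500 - 20 + 5) mod 7 = 2487 mod 7 = 2 -> Wednesday (Mon=0 ... Sun=6)
Days before February (Jan): 31 days
Weekday index = (2 + 31) mod 7 = 5

Saturday


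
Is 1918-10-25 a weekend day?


Anchor: Jan 1, 1918. With p = 1918 - 1 = 1917: (p + p//4 - p//100 + p//400) mod 7 = (1917 + 479 - 19 + 4) mod 7 = 2381 mod 7 = 1 -> Tuesday (Mon=0 ... Sun=6)
Day of year: 298; offset = 297
Weekday index = (1 + 297) mod 7 = 4 -> Friday
Weekend days: Saturday, Sunday

No


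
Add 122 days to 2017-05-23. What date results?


Start: 2017-05-23, add 122 days
May 2017 has 31 days: 31 - 23 = 8 days to May 31 -> 114 left
June 2017 has 30 days -> 84 left
July 2017 has 31 days -> 53 left
August 2017 has 31 days -> 22 left
September 2017: 22 <= 30 -> lands on September 22

Result: 2017-09-22


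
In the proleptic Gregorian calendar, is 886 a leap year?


Gregorian leap year rule: divisible by 4, but not by 100, unless also by 400.
886 is not divisible by 4 -> not a leap year

No


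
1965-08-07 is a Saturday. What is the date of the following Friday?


Current: Saturday
Target: Friday
Days ahead: 6

Next Friday: 1965-08-13


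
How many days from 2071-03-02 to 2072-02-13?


From 2071-03-02 to 2072-02-13
2071-03-02: days before March = 31 + 28 = 59 (2071 is not a leap year); day of year = 59 + 2 = 61
2072-02-13: days before February = 31; day of year = 31 + 13 = 44
Rest of 2071: 365 - 61 = 304
Total = 304 + 44 = 348

348 days


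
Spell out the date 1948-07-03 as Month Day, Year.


ISO 1948-07-03 parses as year=1948, month=07, day=03
Month 7 -> July

July 3, 1948


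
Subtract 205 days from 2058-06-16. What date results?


Start: 2058-06-16, subtract 205 days
Back 16 days from June 16 reaches May 31, 2058 -> 189 left
May 2058 has 31 days -> back to April 30, 2058 -> 158 left
April 2058 has 30 days -> back to March 31, 2058 -> 128 left
March 2058 has 31 days -> back to February 28, 2058 -> 97 left
February 2058 has 28 days -> back to January 31, 2058 -> 69 left
January 2058 has 31 days -> back to December 31, 2057 -> 38 left
December 2057 has 31 days -> back to November 30, 2057 -> 7 left
November 2057: 30 - 7 = 23 -> lands on November 23

Result: 2057-11-23


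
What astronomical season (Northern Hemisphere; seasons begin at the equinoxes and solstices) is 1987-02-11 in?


Date: February 11
Astronomical Winter (approx.; exact equinox/solstice day varies by year): December 21 to March 19
February 11 falls within the Winter window

Winter


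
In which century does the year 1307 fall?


Century = (year - 1) // 100 + 1
= (1307 - 1) // 100 + 1
= 1306 // 100 + 1
= 13 + 1

14th century


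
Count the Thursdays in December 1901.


December 1901 has 31 days
Anchor: Jan 1, 1901. With p = 1901 - 1 = 1900: (p + p//4 - p//100 + p//400) mod 7 = (1900 + 475 - 19 + 4) mod 7 = 2360 mod 7 = 1 -> Tuesday (Mon=0 ... Sun=6)
Days before December (Jan-Nov): 334; December 1 index = (1 + 334) mod 7 = 6 -> Sunday
First Thursday is December 5
Thursdays: 5, 12, 19, 26

4 Thursdays


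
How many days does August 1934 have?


August 1934

31 days


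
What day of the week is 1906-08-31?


Date: August 31, 1906
Anchor: Jan 1, 1906. With p = 1906 - 1 = 1905: (p + p//4 - p//100 + p//400) mod 7 = (1905 + 476 - 19 + 4) mod 7 = 2366 mod 7 = 0 -> Monday (Mon=0 ... Sun=6)
Days before August (Jan-Jul): 212; offset = 212 + 31 - 1 = 242
Weekday index = (0 + 242) mod 7 = 4

Day of the week: Friday


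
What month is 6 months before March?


March is month 3
3 - 6 = -3; wrap: -3 + 12 = 9

September


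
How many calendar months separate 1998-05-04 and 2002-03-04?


From May 1998 to March 2002
4 years * 12 = 48 months, minus 2 months = 46

46 months


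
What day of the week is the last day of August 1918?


August 1918 has 31 days
Anchor: Jan 1, 1918. With p = 1918 - 1 = 1917: (p + p//4 - p//100 + p//400) mod 7 = (1917 + 479 - 19 + 4) mod 7 = 2381 mod 7 = 1 -> Tuesday (Mon=0 ... Sun=6)
Days before August (Jan-Jul): 212; August 1 index = (1 + 212) mod 7 = 3 -> Thursday
Last day offset: 31 - 1 = 30 days
Weekday index = (3 + 30) mod 7 = 5

Saturday, August 31


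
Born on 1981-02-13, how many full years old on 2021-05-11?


Birth: 1981-02-13
Reference: 2021-05-11
Year difference: 2021 - 1981 = 40

40 years old


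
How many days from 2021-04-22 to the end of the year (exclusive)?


Day of year: 112 of 365
Remaining = 365 - 112

253 days


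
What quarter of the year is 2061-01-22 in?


Month: January (month 1)
Q1: Jan-Mar, Q2: Apr-Jun, Q3: Jul-Sep, Q4: Oct-Dec

Q1


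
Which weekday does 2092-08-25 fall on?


Date: August 25, 2092
Anchor: Jan 1, 2092. With p = 2092 - 1 = 2091: (p + p//4 - p//100 + p//400) mod 7 = (2091 + 522 - 20 + 5) mod 7 = 2598 mod 7 = 1 -> Tuesday (Mon=0 ... Sun=6)
Days before August (Jan-Jul): 213; offset = 213 + 25 - 1 = 237
Weekday index = (1 + 237) mod 7 = 0

Day of the week: Monday


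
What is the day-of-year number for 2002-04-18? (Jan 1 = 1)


Date: April 18, 2002
Days in months 1 through 3: 90
Plus 18 days in April

Day of year: 108


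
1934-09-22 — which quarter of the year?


Month: September (month 9)
Q1: Jan-Mar, Q2: Apr-Jun, Q3: Jul-Sep, Q4: Oct-Dec

Q3


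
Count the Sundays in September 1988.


September 1988 has 30 days
Anchor: Jan 1, 1988. With p = 1988 - 1 = 1987: (p + p//4 - p//100 + p//400) mod 7 = (1987 + 496 - 19 + 4) mod 7 = 2468 mod 7 = 4 -> Friday (Mon=0 ... Sun=6)
Days before September (Jan-Aug): 244; September 1 index = (4 + 244) mod 7 = 3 -> Thursday
First Sunday is September 4
Sundays: 4, 11, 18, 25

4 Sundays


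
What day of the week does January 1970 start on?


Target: January 1, 1970
Anchor: Jan 1, 1970. With p = 1970 - 1 = 1969: (p + p//4 - p//100 + p//400) mod 7 = (1969 + 492 - 19 + 4) mod 7 = 2446 mod 7 = 3 -> Thursday (Mon=0 ... Sun=6)
Offset from anchor: 0 days
Weekday index = (3 + 0) mod 7 = 3

Thursday


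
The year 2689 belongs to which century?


Century = (year - 1) // 100 + 1
= (2689 - 1) // 100 + 1
= 2688 // 100 + 1
= 26 + 1

27th century


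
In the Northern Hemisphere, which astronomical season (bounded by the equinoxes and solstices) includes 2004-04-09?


Date: April 9
Astronomical Spring (approx.; exact equinox/solstice day varies by year): March 20 to June 20
April 9 falls within the Spring window

Spring


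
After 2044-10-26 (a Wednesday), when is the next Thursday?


Current: Wednesday
Target: Thursday
Days ahead: 1

Next Thursday: 2044-10-27


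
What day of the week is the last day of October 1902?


October 1902 has 31 days
Anchor: Jan 1, 1902. With p = 1902 - 1 = 1901: (p + p//4 - p//100 + p//400) mod 7 = (1901 + 475 - 19 + 4) mod 7 = 2361 mod 7 = 2 -> Wednesday (Mon=0 ... Sun=6)
Days before October (Jan-Sep): 273; October 1 index = (2 + 273) mod 7 = 2 -> Wednesday
Last day offset: 31 - 1 = 30 days
Weekday index = (2 + 30) mod 7 = 4

Friday, October 31


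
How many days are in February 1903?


February 1903 (leap year: no)

28 days


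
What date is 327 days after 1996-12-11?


Start: 1996-12-11, add 327 days
December 1996 has 31 days: 31 - 11 = 20 days to December 31 -> 307 left
January 1997 has 31 days -> 276 left
February 1997 has 28 days -> 248 left
March 1997 has 31 days -> 217 left
April 1997 has 30 days -> 187 left
May 1997 has 31 days -> 156 left
June 1997 has 30 days -> 126 left
July 1997 has 31 days -> 95 left
August 1997 has 31 days -> 64 left
September 1997 has 30 days -> 34 left
October 1997 has 31 days -> 3 left
November 1997: 3 <= 30 -> lands on November 3

Result: 1997-11-03


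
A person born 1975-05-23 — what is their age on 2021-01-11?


Birth: 1975-05-23
Reference: 2021-01-11
Year difference: 2021 - 1975 = 46
Birthday not yet reached in 2021, subtract 1

45 years old


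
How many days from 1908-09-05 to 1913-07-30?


From 1908-09-05 to 1913-07-30
1908-09-05: days before September = 31 + 29 + 31 + 30 + 31 + 30 + 31 + 31 = 244 (1908 is a leap year); day of year = 244 + 5 = 249
1913-07-30: days before July = 31 + 28 + 31 + 30 + 31 + 30 = 181 (1913 is not a leap year); day of year = 181 + 30 = 211
Rest of 1908: 366 - 249 = 117
Full years 1909 (365), 1910 (365), 1911 (365), 1912 (366): 1461
Total = 117 + 1461 + 211 = 1789

1789 days


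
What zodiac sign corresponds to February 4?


Date: February 4
Conventional tropical zodiac dates: Aquarius from January 20 onward; Pisces starts February 19
February 4 falls within the Aquarius range

Aquarius


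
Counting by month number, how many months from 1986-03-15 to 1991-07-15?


From March 1986 to July 1991
5 years * 12 = 60 months, plus 4 months = 64

64 months


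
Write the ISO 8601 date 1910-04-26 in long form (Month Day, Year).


ISO 1910-04-26 parses as year=1910, month=04, day=26
Month 4 -> April

April 26, 1910


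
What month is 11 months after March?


March is month 3
3 + 11 = 14; wrap: 14 - 12 = 2

February


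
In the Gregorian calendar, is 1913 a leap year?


Gregorian leap year rule: divisible by 4, but not by 100, unless also by 400.
1913 is not divisible by 4 -> not a leap year

No


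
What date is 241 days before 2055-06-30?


Start: 2055-06-30, subtract 241 days
Back 30 days from June 30 reaches May 31, 2055 -> 211 left
May 2055 has 31 days -> back to April 30, 2055 -> 180 left
April 2055 has 30 days -> back to March 31, 2055 -> 150 left
March 2055 has 31 days -> back to February 28, 2055 -> 119 left
February 2055 has 28 days -> back to January 31, 2055 -> 91 left
January 2055 has 31 days -> back to December 31, 2054 -> 60 left
December 2054 has 31 days -> back to November 30, 2054 -> 29 left
November 2054: 30 - 29 = 1 -> lands on November 1

Result: 2054-11-01


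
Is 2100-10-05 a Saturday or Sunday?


Anchor: Jan 1, 2100. With p = 2100 - 1 = 2099: (p + p//4 - p//100 + p//400) mod 7 = (2099 + 524 - 20 + 5) mod 7 = 2608 mod 7 = 4 -> Friday (Mon=0 ... Sun=6)
Day of year: 278; offset = 277
Weekday index = (4 + 277) mod 7 = 1 -> Tuesday
Weekend days: Saturday, Sunday

No


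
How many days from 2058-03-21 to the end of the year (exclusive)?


Day of year: 80 of 365
Remaining = 365 - 80

285 days


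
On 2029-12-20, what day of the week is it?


Date: December 20, 2029
Anchor: Jan 1, 2029. With p = 2029 - 1 = 2028: (p + p//4 - p//100 + p//400) mod 7 = (2028 + 507 - 20 + 5) mod 7 = 2520 mod 7 = 0 -> Monday (Mon=0 ... Sun=6)
Days before December (Jan-Nov): 334; offset = 334 + 20 - 1 = 353
Weekday index = (0 + 353) mod 7 = 3

Day of the week: Thursday


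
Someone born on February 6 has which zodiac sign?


Date: February 6
Conventional tropical zodiac dates: Aquarius from January 20 onward; Pisces starts February 19
February 6 falls within the Aquarius range

Aquarius


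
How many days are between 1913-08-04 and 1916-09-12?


From 1913-08-04 to 1916-09-12
1913-08-04: days before August = 31 + 28 + 31 + 30 + 31 + 30 + 31 = 212 (1913 is not a leap year); day of year = 212 + 4 = 216
1916-09-12: days before September = 31 + 29 + 31 + 30 + 31 + 30 + 31 + 31 = 244 (1916 is a leap year); day of year = 244 + 12 = 256
Rest of 1913: 365 - 216 = 149
Full years 1914 (365), 1915 (365): 730
Total = 149 + 730 + 256 = 1135

1135 days


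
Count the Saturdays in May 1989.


May 1989 has 31 days
Anchor: Jan 1, 1989. With p = 1989 - 1 = 1988: (p + p//4 - p//100 + p//400) mod 7 = (1988 + 497 - 19 + 4) mod 7 = 2470 mod 7 = 6 -> Sunday (Mon=0 ... Sun=6)
Days before May (Jan-Apr): 120; May 1 index = (6 + 120) mod 7 = 0 -> Monday
First Saturday is May 6
Saturdays: 6, 13, 20, 27

4 Saturdays


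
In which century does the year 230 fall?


Century = (year - 1) // 100 + 1
= (230 - 1) // 100 + 1
= 229 // 100 + 1
= 2 + 1

3rd century


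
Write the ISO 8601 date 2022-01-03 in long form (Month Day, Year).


ISO 2022-01-03 parses as year=2022, month=01, day=03
Month 1 -> January

January 3, 2022


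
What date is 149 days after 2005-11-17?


Start: 2005-11-17, add 149 days
November 2005 has 30 days: 30 - 17 = 13 days to November 30 -> 136 left
December 2005 has 31 days -> 105 left
January 2006 has 31 days -> 74 left
February 2006 has 28 days -> 46 left
March 2006 has 31 days -> 15 left
April 2006: 15 <= 30 -> lands on April 15

Result: 2006-04-15


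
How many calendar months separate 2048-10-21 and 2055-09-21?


From October 2048 to September 2055
7 years * 12 = 84 months, minus 1 month = 83

83 months


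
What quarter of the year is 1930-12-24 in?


Month: December (month 12)
Q1: Jan-Mar, Q2: Apr-Jun, Q3: Jul-Sep, Q4: Oct-Dec

Q4


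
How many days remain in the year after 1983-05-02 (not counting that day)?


Day of year: 122 of 365
Remaining = 365 - 122

243 days


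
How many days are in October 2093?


October 2093

31 days


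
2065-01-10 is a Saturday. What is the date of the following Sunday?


Current: Saturday
Target: Sunday
Days ahead: 1

Next Sunday: 2065-01-11


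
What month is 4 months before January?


January is month 1
1 - 4 = -3; wrap: -3 + 12 = 9

September


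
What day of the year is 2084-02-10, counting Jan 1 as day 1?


Date: February 10, 2084
Days in months 1 through 1: 31
Plus 10 days in February

Day of year: 41


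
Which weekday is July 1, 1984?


Target: July 1, 1984
Anchor: Jan 1, 1984. With p = 1984 - 1 = 1983: (p + p//4 - p//100 + p//400) mod 7 = (1983 + 495 - 19 + 4) mod 7 = 2463 mod 7 = 6 -> Sunday (Mon=0 ... Sun=6)
Days before July (Jan-Jun): 182 days
Weekday index = (6 + 182) mod 7 = 6

Sunday


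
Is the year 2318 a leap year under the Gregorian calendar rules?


Gregorian leap year rule: divisible by 4, but not by 100, unless also by 400.
2318 is not divisible by 4 -> not a leap year

No


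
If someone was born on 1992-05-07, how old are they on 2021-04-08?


Birth: 1992-05-07
Reference: 2021-04-08
Year difference: 2021 - 1992 = 29
Birthday not yet reached in 2021, subtract 1

28 years old


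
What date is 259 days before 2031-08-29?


Start: 2031-08-29, subtract 259 days
Back 29 days from August 29 reaches July 31, 2031 -> 230 left
July 2031 has 31 days -> back to June 30, 2031 -> 199 left
June 2031 has 30 days -> back to May 31, 2031 -> 169 left
May 2031 has 31 days -> back to April 30, 2031 -> 138 left
April 2031 has 30 days -> back to March 31, 2031 -> 108 left
March 2031 has 31 days -> back to February 28, 2031 -> 77 left
February 2031 has 28 days -> back to January 31, 2031 -> 49 left
January 2031 has 31 days -> back to December 31, 2030 -> 18 left
December 2030: 31 - 18 = 13 -> lands on December 13

Result: 2030-12-13


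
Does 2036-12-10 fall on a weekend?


Anchor: Jan 1, 2036. With p = 2036 - 1 = 2035: (p + p//4 - p//100 + p//400) mod 7 = (2035 + 508 - 20 + 5) mod 7 = 2528 mod 7 = 1 -> Tuesday (Mon=0 ... Sun=6)
Day of year: 345; offset = 344
Weekday index = (1 + 344) mod 7 = 2 -> Wednesday
Weekend days: Saturday, Sunday

No


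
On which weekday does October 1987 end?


October 1987 has 31 days
Anchor: Jan 1, 1987. With p = 1987 - 1 = 1986: (p + p//4 - p//100 + p//400) mod 7 = (1986 + 496 - 19 + 4) mod 7 = 2467 mod 7 = 3 -> Thursday (Mon=0 ... Sun=6)
Days before October (Jan-Sep): 273; October 1 index = (3 + 273) mod 7 = 3 -> Thursday
Last day offset: 31 - 1 = 30 days
Weekday index = (3 + 30) mod 7 = 5

Saturday, October 31


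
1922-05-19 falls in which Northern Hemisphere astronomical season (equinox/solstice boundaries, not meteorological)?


Date: May 19
Astronomical Spring (approx.; exact equinox/solstice day varies by year): March 20 to June 20
May 19 falls within the Spring window

Spring


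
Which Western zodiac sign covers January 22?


Date: January 22
Conventional tropical zodiac dates: Aquarius from January 20 onward; Pisces starts February 19
January 22 falls within the Aquarius range

Aquarius


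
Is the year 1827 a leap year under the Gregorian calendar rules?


Gregorian leap year rule: divisible by 4, but not by 100, unless also by 400.
1827 is not divisible by 4 -> not a leap year

No


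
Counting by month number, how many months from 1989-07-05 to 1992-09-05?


From July 1989 to September 1992
3 years * 12 = 36 months, plus 2 months = 38

38 months


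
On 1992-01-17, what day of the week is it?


Date: January 17, 1992
Anchor: Jan 1, 1992. With p = 1992 - 1 = 1991: (p + p//4 - p//100 + p//400) mod 7 = (1991 + 497 - 19 + 4) mod 7 = 2473 mod 7 = 2 -> Wednesday (Mon=0 ... Sun=6)
Days into year = 17 - 1 = 16
Weekday index = (2 + 16) mod 7 = 4

Day of the week: Friday


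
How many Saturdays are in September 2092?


September 2092 has 30 days
Anchor: Jan 1, 2092. With p = 2092 - 1 = 2091: (p + p//4 - p//100 + p//400) mod 7 = (2091 + 522 - 20 + 5) mod 7 = 2598 mod 7 = 1 -> Tuesday (Mon=0 ... Sun=6)
Days before September (Jan-Aug): 244; September 1 index = (1 + 244) mod 7 = 0 -> Monday
First Saturday is September 6
Saturdays: 6, 13, 20, 27

4 Saturdays


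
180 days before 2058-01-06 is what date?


Start: 2058-01-06, subtract 180 days
Back 6 days from January 6 reaches December 31, 2057 -> 174 left
December 2057 has 31 days -> back to November 30, 2057 -> 143 left
November 2057 has 30 days -> back to October 31, 2057 -> 113 left
October 2057 has 31 days -> back to September 30, 2057 -> 82 left
September 2057 has 30 days -> back to August 31, 2057 -> 52 left
August 2057 has 31 days -> back to July 31, 2057 -> 21 left
July 2057: 31 - 21 = 10 -> lands on July 10

Result: 2057-07-10
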